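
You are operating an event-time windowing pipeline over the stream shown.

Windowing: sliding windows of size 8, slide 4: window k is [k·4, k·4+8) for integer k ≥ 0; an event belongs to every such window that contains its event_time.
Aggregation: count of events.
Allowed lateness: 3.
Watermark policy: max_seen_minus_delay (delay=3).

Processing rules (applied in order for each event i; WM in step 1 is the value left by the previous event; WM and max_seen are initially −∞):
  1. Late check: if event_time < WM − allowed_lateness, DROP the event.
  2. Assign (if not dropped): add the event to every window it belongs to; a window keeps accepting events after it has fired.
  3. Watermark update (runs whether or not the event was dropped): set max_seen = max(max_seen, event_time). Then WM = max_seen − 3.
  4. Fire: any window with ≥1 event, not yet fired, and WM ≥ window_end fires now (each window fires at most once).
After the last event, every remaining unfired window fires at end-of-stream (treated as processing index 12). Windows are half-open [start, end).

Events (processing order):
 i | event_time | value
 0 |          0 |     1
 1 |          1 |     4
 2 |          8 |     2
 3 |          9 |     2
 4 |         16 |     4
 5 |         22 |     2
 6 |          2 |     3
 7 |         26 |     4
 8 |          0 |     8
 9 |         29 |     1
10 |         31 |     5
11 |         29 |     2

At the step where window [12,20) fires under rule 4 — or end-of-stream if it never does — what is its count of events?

1

i=0 t=0 v=1: → [0,8); WM=-3
i=1 t=1 v=4: → [0,8); WM=-2
i=2 t=8 v=2: → [8,16),[4,12); WM=5
i=3 t=9 v=2: → [8,16),[4,12); WM=6
i=4 t=16 v=4: → [16,24),[12,20); WM=13; [0,8) fires=2 [4,12) fires=2
i=5 t=22 v=2: → [20,28),[16,24); WM=19; [8,16) fires=2
i=6 t=2 v=3: DROP (t<19-3); WM=19
i=7 t=26 v=4: → [24,32),[20,28); WM=23; [12,20) fires=1
i=8 t=0 v=8: DROP (t<23-3); WM=23
i=9 t=29 v=1: → [28,36),[24,32); WM=26; [16,24) fires=2
i=10 t=31 v=5: → [28,36),[24,32); WM=28; [20,28) fires=2
i=11 t=29 v=2: → [28,36),[24,32); WM=28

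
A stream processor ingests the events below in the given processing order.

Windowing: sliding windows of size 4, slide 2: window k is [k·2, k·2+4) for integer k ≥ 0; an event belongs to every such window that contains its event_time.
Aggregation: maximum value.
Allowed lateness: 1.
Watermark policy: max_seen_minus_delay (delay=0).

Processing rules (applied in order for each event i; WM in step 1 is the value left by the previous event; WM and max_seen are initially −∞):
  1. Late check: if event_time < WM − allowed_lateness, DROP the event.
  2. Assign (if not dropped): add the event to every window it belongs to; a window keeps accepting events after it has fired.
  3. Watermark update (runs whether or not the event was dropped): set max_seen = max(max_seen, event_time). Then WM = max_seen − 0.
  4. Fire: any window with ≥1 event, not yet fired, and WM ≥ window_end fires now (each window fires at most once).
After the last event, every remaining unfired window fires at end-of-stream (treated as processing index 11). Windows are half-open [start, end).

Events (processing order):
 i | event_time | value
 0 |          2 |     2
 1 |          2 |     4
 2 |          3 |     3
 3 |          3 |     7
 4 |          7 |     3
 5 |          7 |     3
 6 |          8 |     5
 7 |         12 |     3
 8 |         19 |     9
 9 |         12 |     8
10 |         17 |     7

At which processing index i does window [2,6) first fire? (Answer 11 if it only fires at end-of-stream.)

i=0 t=2 v=2: → [2,6),[0,4); WM=2
i=1 t=2 v=4: → [2,6),[0,4); WM=2
i=2 t=3 v=3: → [2,6),[0,4); WM=3
i=3 t=3 v=7: → [2,6),[0,4); WM=3
i=4 t=7 v=3: → [6,10),[4,8); WM=7; [0,4) fires=7 [2,6) fires=7
i=5 t=7 v=3: → [6,10),[4,8); WM=7
i=6 t=8 v=5: → [8,12),[6,10); WM=8; [4,8) fires=3
i=7 t=12 v=3: → [12,16),[10,14); WM=12; [6,10) fires=5 [8,12) fires=5
i=8 t=19 v=9: → [18,22),[16,20); WM=19; [10,14) fires=3 [12,16) fires=3
i=9 t=12 v=8: DROP (t<19-1); WM=19
i=10 t=17 v=7: DROP (t<19-1); WM=19

4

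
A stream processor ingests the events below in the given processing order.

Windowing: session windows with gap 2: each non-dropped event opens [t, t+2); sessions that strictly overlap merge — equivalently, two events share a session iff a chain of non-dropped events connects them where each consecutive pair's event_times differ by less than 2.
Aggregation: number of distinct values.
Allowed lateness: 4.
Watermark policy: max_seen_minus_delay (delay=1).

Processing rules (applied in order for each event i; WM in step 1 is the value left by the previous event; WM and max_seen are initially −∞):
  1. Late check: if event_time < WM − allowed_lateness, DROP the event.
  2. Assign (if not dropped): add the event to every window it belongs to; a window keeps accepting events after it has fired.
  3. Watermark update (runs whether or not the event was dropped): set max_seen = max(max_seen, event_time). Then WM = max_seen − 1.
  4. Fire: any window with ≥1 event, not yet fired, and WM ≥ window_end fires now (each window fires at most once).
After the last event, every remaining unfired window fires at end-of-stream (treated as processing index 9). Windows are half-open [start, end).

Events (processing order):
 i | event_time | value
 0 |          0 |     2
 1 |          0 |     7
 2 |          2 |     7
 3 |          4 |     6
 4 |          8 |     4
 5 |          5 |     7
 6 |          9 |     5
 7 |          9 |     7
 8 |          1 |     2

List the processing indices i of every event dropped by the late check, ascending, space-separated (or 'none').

8

i=0 t=0 v=2: → [0,2); WM=-1
i=1 t=0 v=7: → [0,2); WM=-1
i=2 t=2 v=7: → [2,4); WM=1
i=3 t=4 v=6: → [4,6); WM=3
i=4 t=8 v=4: → [8,10); WM=7
i=5 t=5 v=7: → [4,7); WM=7
i=6 t=9 v=5: → [8,11); WM=8
i=7 t=9 v=7: → [8,11); WM=8
i=8 t=1 v=2: DROP (t<8-4); WM=8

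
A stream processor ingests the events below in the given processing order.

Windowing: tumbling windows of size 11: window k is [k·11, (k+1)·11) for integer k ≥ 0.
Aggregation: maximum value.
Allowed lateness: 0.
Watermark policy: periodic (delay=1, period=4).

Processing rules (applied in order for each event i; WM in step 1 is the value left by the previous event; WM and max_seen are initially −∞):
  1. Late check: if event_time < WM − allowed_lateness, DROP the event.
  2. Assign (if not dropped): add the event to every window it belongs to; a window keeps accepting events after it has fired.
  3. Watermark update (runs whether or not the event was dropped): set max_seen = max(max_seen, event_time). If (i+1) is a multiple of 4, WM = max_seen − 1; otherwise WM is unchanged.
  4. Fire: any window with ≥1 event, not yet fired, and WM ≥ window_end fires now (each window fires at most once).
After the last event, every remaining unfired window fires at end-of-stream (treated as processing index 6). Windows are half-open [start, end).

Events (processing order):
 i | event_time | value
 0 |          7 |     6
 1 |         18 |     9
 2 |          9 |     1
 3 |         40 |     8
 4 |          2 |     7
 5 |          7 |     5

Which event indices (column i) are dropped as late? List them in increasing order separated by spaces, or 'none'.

i=0 t=7 v=6: → [0,11); WM=−∞
i=1 t=18 v=9: → [11,22); WM=−∞
i=2 t=9 v=1: → [0,11); WM=−∞
i=3 t=40 v=8: → [33,44); WM=39; [0,11) fires=6 [11,22) fires=9
i=4 t=2 v=7: DROP (t<39-0); WM=39
i=5 t=7 v=5: DROP (t<39-0); WM=39

4 5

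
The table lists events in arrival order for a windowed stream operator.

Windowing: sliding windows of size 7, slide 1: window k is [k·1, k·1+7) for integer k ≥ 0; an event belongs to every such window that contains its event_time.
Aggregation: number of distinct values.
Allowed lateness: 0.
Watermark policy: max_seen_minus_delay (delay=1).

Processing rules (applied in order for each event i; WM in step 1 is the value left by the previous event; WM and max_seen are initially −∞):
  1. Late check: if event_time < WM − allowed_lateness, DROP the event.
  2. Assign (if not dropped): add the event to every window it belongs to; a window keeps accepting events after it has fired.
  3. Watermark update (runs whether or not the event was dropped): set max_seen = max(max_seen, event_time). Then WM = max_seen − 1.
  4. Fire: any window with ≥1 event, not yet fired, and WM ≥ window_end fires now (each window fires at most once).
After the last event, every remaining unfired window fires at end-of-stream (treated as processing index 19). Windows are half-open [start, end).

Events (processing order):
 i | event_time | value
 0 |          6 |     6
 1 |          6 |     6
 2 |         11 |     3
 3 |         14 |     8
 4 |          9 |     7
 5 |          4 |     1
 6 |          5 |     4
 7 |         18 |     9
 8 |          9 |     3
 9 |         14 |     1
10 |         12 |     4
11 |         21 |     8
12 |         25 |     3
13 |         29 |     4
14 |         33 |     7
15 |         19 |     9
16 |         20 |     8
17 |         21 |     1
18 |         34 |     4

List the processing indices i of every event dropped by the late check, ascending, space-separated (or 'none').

i=0 t=6 v=6: → [6,13),[5,12),[4,11),[3,10),[2,9),[1,8),[0,7); WM=5
i=1 t=6 v=6: → [6,13),[5,12),[4,11),[3,10),[2,9),[1,8),[0,7); WM=5
i=2 t=11 v=3: → [11,18),[10,17),[9,16),[8,15),[7,14),[6,13),[5,12); WM=10; [0,7) fires=1 [1,8) fires=1 [2,9) fires=1 [3,10) fires=1
i=3 t=14 v=8: → [14,21),[13,20),[12,19),[11,18),[10,17),[9,16),[8,15); WM=13; [4,11) fires=1 [5,12) fires=2 [6,13) fires=2
i=4 t=9 v=7: DROP (t<13-0); WM=13
i=5 t=4 v=1: DROP (t<13-0); WM=13
i=6 t=5 v=4: DROP (t<13-0); WM=13
i=7 t=18 v=9: → [18,25),[17,24),[16,23),[15,22),[14,21),[13,20),[12,19); WM=17; [7,14) fires=1 [8,15) fires=2 [9,16) fires=2 [10,17) fires=2
i=8 t=9 v=3: DROP (t<17-0); WM=17
i=9 t=14 v=1: DROP (t<17-0); WM=17
i=10 t=12 v=4: DROP (t<17-0); WM=17
i=11 t=21 v=8: → [21,28),[20,27),[19,26),[18,25),[17,24),[16,23),[15,22); WM=20; [11,18) fires=2 [12,19) fires=2 [13,20) fires=2
i=12 t=25 v=3: → [25,32),[24,31),[23,30),[22,29),[21,28),[20,27),[19,26); WM=24; [14,21) fires=2 [15,22) fires=2 [16,23) fires=2 [17,24) fires=2
i=13 t=29 v=4: → [29,36),[28,35),[27,34),[26,33),[25,32),[24,31),[23,30); WM=28; [18,25) fires=2 [19,26) fires=2 [20,27) fires=2 [21,28) fires=2
i=14 t=33 v=7: → [33,40),[32,39),[31,38),[30,37),[29,36),[28,35),[27,34); WM=32; [22,29) fires=1 [23,30) fires=2 [24,31) fires=2 [25,32) fires=2
i=15 t=19 v=9: DROP (t<32-0); WM=32
i=16 t=20 v=8: DROP (t<32-0); WM=32
i=17 t=21 v=1: DROP (t<32-0); WM=32
i=18 t=34 v=4: → [34,41),[33,40),[32,39),[31,38),[30,37),[29,36),[28,35); WM=33; [26,33) fires=1

4 5 6 8 9 10 15 16 17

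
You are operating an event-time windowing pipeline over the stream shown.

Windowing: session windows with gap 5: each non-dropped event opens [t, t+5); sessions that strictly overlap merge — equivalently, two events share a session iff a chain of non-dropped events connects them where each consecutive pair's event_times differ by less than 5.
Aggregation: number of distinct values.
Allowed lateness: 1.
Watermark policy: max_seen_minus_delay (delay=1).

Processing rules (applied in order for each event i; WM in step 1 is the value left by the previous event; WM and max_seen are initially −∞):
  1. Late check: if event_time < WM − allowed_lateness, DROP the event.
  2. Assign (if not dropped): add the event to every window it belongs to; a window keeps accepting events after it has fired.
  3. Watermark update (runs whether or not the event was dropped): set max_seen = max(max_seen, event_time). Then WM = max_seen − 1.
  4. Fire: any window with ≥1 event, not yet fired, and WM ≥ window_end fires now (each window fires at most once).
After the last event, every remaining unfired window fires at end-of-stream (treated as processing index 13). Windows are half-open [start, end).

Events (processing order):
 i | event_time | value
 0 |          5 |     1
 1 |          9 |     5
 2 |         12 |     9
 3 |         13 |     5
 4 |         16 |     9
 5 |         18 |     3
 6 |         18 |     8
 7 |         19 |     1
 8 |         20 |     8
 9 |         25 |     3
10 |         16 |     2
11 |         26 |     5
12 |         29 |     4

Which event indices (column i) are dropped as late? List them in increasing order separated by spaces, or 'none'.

i=0 t=5 v=1: → [5,10); WM=4
i=1 t=9 v=5: → [5,14); WM=8
i=2 t=12 v=9: → [5,17); WM=11
i=3 t=13 v=5: → [5,18); WM=12
i=4 t=16 v=9: → [5,21); WM=15
i=5 t=18 v=3: → [5,23); WM=17
i=6 t=18 v=8: → [5,23); WM=17
i=7 t=19 v=1: → [5,24); WM=18
i=8 t=20 v=8: → [5,25); WM=19
i=9 t=25 v=3: → [25,30); WM=24
i=10 t=16 v=2: DROP (t<24-1); WM=24
i=11 t=26 v=5: → [25,31); WM=25
i=12 t=29 v=4: → [25,34); WM=28

10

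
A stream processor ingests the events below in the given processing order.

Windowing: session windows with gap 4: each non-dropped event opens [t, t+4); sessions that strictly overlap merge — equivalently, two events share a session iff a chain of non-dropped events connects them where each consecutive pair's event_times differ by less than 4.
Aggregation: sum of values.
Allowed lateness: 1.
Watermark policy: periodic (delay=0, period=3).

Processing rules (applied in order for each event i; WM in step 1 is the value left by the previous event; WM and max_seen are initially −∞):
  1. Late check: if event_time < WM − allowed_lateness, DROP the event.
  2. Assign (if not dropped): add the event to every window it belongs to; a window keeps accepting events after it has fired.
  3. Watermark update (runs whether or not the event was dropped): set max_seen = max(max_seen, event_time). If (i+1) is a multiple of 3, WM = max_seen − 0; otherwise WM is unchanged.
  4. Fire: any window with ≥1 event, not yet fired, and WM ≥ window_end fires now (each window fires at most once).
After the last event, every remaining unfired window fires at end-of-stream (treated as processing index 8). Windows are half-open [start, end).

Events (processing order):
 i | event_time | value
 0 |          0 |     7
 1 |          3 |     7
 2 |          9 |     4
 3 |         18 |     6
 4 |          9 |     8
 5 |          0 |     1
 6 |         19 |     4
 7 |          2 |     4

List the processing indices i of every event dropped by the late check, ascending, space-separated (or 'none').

i=0 t=0 v=7: → [0,4); WM=−∞
i=1 t=3 v=7: → [0,7); WM=−∞
i=2 t=9 v=4: → [9,13); WM=9
i=3 t=18 v=6: → [18,22); WM=9
i=4 t=9 v=8: → [9,13); WM=9
i=5 t=0 v=1: DROP (t<9-1); WM=18
i=6 t=19 v=4: → [18,23); WM=18
i=7 t=2 v=4: DROP (t<18-1); WM=18

5 7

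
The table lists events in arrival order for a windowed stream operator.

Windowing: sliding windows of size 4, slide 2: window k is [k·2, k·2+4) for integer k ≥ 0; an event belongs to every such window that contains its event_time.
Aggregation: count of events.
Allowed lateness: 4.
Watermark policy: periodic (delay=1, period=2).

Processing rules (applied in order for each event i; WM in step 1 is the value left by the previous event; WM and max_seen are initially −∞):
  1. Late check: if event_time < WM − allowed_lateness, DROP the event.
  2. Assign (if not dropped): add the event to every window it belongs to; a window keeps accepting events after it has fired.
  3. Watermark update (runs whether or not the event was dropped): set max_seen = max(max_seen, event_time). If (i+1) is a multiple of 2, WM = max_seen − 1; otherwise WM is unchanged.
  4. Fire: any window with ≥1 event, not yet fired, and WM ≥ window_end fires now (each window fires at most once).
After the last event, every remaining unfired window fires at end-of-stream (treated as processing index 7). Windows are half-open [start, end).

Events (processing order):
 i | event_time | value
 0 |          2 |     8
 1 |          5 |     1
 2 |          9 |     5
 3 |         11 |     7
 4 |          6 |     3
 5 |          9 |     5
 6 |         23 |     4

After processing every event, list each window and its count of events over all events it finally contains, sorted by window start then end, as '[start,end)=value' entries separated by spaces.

i=0 t=2 v=8: → [2,6),[0,4); WM=−∞
i=1 t=5 v=1: → [4,8),[2,6); WM=4; [0,4) fires=1
i=2 t=9 v=5: → [8,12),[6,10); WM=4
i=3 t=11 v=7: → [10,14),[8,12); WM=10; [2,6) fires=2 [4,8) fires=1 [6,10) fires=1
i=4 t=6 v=3: → [6,10),[4,8); WM=10
i=5 t=9 v=5: → [8,12),[6,10); WM=10
i=6 t=23 v=4: → [22,26),[20,24); WM=10

[0,4)=1 [2,6)=2 [4,8)=2 [6,10)=3 [8,12)=3 [10,14)=1 [20,24)=1 [22,26)=1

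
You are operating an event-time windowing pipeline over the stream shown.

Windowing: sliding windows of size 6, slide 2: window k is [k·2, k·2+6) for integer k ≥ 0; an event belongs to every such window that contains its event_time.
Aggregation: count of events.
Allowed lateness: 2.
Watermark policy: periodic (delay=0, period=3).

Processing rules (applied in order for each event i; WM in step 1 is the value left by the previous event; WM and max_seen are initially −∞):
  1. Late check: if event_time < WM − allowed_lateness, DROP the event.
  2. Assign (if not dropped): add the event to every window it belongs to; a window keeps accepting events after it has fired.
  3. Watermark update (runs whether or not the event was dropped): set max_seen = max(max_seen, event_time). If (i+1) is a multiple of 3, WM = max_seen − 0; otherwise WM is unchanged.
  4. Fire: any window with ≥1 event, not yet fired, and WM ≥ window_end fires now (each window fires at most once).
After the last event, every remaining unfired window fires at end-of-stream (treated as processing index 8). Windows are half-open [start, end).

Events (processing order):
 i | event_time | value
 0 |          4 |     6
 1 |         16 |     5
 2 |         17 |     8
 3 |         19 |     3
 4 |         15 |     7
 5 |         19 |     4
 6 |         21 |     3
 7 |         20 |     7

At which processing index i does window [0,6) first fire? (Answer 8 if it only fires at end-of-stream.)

i=0 t=4 v=6: → [4,10),[2,8),[0,6); WM=−∞
i=1 t=16 v=5: → [16,22),[14,20),[12,18); WM=−∞
i=2 t=17 v=8: → [16,22),[14,20),[12,18); WM=17; [0,6) fires=1 [2,8) fires=1 [4,10) fires=1
i=3 t=19 v=3: → [18,24),[16,22),[14,20); WM=17
i=4 t=15 v=7: → [14,20),[12,18),[10,16); WM=17; [10,16) fires=1
i=5 t=19 v=4: → [18,24),[16,22),[14,20); WM=19; [12,18) fires=3
i=6 t=21 v=3: → [20,26),[18,24),[16,22); WM=19
i=7 t=20 v=7: → [20,26),[18,24),[16,22); WM=19

2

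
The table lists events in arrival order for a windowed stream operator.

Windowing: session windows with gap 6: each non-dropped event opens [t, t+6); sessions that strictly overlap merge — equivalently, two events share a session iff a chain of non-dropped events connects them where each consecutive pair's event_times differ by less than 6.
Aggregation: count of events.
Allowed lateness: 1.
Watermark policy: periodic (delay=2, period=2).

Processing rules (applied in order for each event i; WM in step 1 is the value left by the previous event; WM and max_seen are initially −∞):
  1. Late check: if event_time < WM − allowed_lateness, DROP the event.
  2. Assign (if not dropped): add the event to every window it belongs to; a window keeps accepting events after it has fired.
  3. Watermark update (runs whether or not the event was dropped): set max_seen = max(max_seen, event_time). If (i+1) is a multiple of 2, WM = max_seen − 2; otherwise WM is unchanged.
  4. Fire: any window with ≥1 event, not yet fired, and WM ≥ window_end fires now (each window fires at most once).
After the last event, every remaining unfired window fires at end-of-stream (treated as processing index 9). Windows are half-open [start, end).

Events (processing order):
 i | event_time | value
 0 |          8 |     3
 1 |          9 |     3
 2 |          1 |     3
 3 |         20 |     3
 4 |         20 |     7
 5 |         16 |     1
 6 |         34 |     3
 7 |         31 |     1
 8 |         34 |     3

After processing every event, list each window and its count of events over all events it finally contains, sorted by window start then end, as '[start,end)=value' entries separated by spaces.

[8,15)=2 [20,26)=2 [31,40)=3

i=0 t=8 v=3: → [8,14); WM=−∞
i=1 t=9 v=3: → [8,15); WM=7
i=2 t=1 v=3: DROP (t<7-1); WM=7
i=3 t=20 v=3: → [20,26); WM=18
i=4 t=20 v=7: → [20,26); WM=18
i=5 t=16 v=1: DROP (t<18-1); WM=18
i=6 t=34 v=3: → [34,40); WM=18
i=7 t=31 v=1: → [31,40); WM=32
i=8 t=34 v=3: → [31,40); WM=32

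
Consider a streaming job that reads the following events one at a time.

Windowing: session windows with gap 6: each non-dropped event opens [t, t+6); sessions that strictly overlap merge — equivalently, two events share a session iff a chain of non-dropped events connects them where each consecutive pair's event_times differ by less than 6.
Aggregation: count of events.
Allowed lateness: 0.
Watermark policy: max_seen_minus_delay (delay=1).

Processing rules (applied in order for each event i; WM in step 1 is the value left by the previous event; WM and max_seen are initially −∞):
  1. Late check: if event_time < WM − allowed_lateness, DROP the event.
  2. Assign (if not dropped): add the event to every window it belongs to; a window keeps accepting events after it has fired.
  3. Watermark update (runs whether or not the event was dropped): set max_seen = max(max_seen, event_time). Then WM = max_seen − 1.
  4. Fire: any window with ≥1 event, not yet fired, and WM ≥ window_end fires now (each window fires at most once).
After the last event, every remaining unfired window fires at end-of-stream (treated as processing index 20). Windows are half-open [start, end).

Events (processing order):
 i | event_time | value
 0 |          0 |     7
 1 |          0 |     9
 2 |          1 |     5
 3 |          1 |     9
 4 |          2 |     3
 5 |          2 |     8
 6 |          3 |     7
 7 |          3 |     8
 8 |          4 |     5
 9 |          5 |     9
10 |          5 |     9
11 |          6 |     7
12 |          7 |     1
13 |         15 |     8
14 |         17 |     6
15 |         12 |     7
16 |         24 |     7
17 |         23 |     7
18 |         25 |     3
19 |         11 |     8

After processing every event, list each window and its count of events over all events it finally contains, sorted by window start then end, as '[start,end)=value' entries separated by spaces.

i=0 t=0 v=7: → [0,6); WM=-1
i=1 t=0 v=9: → [0,6); WM=-1
i=2 t=1 v=5: → [0,7); WM=0
i=3 t=1 v=9: → [0,7); WM=0
i=4 t=2 v=3: → [0,8); WM=1
i=5 t=2 v=8: → [0,8); WM=1
i=6 t=3 v=7: → [0,9); WM=2
i=7 t=3 v=8: → [0,9); WM=2
i=8 t=4 v=5: → [0,10); WM=3
i=9 t=5 v=9: → [0,11); WM=4
i=10 t=5 v=9: → [0,11); WM=4
i=11 t=6 v=7: → [0,12); WM=5
i=12 t=7 v=1: → [0,13); WM=6
i=13 t=15 v=8: → [15,21); WM=14
i=14 t=17 v=6: → [15,23); WM=16
i=15 t=12 v=7: DROP (t<16-0); WM=16
i=16 t=24 v=7: → [24,30); WM=23
i=17 t=23 v=7: → [23,30); WM=23
i=18 t=25 v=3: → [23,31); WM=24
i=19 t=11 v=8: DROP (t<24-0); WM=24

[0,13)=13 [15,23)=2 [23,31)=3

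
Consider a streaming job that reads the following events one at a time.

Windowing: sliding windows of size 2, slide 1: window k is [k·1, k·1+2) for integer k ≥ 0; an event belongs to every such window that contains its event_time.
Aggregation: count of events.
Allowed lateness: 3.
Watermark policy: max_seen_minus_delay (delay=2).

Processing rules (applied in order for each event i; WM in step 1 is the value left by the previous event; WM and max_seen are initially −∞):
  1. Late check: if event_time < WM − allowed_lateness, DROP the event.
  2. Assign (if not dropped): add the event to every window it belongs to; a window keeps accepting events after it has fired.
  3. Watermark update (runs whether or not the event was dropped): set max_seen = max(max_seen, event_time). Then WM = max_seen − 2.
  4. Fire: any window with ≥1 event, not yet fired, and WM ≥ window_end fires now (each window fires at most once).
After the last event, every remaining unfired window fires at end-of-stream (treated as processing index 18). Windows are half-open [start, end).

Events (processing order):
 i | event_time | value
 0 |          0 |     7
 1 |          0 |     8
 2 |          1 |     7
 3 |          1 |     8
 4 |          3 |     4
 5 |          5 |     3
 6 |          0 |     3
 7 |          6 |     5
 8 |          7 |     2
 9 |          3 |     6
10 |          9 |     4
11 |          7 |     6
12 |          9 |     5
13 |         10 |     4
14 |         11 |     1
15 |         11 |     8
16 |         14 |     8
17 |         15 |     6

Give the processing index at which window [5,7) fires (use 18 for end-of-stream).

10

i=0 t=0 v=7: → [0,2); WM=-2
i=1 t=0 v=8: → [0,2); WM=-2
i=2 t=1 v=7: → [1,3),[0,2); WM=-1
i=3 t=1 v=8: → [1,3),[0,2); WM=-1
i=4 t=3 v=4: → [3,5),[2,4); WM=1
i=5 t=5 v=3: → [5,7),[4,6); WM=3; [0,2) fires=4 [1,3) fires=2
i=6 t=0 v=3: → [0,2); WM=3
i=7 t=6 v=5: → [6,8),[5,7); WM=4; [2,4) fires=1
i=8 t=7 v=2: → [7,9),[6,8); WM=5; [3,5) fires=1
i=9 t=3 v=6: → [3,5),[2,4); WM=5
i=10 t=9 v=4: → [9,11),[8,10); WM=7; [4,6) fires=1 [5,7) fires=2
i=11 t=7 v=6: → [7,9),[6,8); WM=7
i=12 t=9 v=5: → [9,11),[8,10); WM=7
i=13 t=10 v=4: → [10,12),[9,11); WM=8; [6,8) fires=3
i=14 t=11 v=1: → [11,13),[10,12); WM=9; [7,9) fires=2
i=15 t=11 v=8: → [11,13),[10,12); WM=9
i=16 t=14 v=8: → [14,16),[13,15); WM=12; [8,10) fires=2 [9,11) fires=3 [10,12) fires=3
i=17 t=15 v=6: → [15,17),[14,16); WM=13; [11,13) fires=2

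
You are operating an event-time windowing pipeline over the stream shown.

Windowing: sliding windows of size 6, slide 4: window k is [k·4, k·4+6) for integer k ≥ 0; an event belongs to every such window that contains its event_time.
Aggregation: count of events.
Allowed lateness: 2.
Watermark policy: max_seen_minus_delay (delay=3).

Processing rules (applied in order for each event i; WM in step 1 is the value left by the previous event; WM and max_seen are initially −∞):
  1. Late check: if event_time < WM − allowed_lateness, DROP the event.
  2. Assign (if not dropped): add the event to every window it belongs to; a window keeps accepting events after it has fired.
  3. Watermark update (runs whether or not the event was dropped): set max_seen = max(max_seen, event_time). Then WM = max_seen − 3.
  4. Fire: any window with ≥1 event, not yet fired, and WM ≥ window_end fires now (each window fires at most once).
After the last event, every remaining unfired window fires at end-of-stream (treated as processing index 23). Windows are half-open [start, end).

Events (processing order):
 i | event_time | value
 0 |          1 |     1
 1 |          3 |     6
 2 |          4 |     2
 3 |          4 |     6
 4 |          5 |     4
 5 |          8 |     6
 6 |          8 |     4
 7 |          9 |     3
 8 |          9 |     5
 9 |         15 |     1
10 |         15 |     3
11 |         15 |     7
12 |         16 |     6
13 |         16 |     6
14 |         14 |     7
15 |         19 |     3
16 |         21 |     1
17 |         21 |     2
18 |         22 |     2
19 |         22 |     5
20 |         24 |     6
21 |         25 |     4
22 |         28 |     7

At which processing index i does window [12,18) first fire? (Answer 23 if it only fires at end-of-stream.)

i=0 t=1 v=1: → [0,6); WM=-2
i=1 t=3 v=6: → [0,6); WM=0
i=2 t=4 v=2: → [4,10),[0,6); WM=1
i=3 t=4 v=6: → [4,10),[0,6); WM=1
i=4 t=5 v=4: → [4,10),[0,6); WM=2
i=5 t=8 v=6: → [8,14),[4,10); WM=5
i=6 t=8 v=4: → [8,14),[4,10); WM=5
i=7 t=9 v=3: → [8,14),[4,10); WM=6; [0,6) fires=5
i=8 t=9 v=5: → [8,14),[4,10); WM=6
i=9 t=15 v=1: → [12,18); WM=12; [4,10) fires=7
i=10 t=15 v=3: → [12,18); WM=12
i=11 t=15 v=7: → [12,18); WM=12
i=12 t=16 v=6: → [16,22),[12,18); WM=13
i=13 t=16 v=6: → [16,22),[12,18); WM=13
i=14 t=14 v=7: → [12,18); WM=13
i=15 t=19 v=3: → [16,22); WM=16; [8,14) fires=4
i=16 t=21 v=1: → [20,26),[16,22); WM=18; [12,18) fires=6
i=17 t=21 v=2: → [20,26),[16,22); WM=18
i=18 t=22 v=2: → [20,26); WM=19
i=19 t=22 v=5: → [20,26); WM=19
i=20 t=24 v=6: → [24,30),[20,26); WM=21
i=21 t=25 v=4: → [24,30),[20,26); WM=22; [16,22) fires=5
i=22 t=28 v=7: → [28,34),[24,30); WM=25

16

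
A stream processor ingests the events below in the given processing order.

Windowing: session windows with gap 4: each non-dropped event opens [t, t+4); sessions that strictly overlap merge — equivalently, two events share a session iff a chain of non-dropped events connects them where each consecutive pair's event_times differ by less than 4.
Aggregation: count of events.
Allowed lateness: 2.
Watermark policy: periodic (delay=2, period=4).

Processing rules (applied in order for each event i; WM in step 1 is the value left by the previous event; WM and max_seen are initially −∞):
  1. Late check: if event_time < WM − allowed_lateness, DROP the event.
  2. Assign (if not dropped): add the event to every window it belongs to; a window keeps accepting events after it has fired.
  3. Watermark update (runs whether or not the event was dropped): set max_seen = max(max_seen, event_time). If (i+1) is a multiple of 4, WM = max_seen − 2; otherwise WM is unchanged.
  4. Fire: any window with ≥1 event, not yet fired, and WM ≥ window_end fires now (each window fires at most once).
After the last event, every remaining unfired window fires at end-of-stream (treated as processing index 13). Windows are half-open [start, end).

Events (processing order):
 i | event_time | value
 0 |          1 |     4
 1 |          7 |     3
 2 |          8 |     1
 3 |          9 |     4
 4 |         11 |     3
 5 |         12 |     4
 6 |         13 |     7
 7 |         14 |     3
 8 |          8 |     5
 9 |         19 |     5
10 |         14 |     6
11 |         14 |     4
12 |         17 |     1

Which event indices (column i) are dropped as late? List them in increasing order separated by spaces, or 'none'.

8

i=0 t=1 v=4: → [1,5); WM=−∞
i=1 t=7 v=3: → [7,11); WM=−∞
i=2 t=8 v=1: → [7,12); WM=−∞
i=3 t=9 v=4: → [7,13); WM=7
i=4 t=11 v=3: → [7,15); WM=7
i=5 t=12 v=4: → [7,16); WM=7
i=6 t=13 v=7: → [7,17); WM=7
i=7 t=14 v=3: → [7,18); WM=12
i=8 t=8 v=5: DROP (t<12-2); WM=12
i=9 t=19 v=5: → [19,23); WM=12
i=10 t=14 v=6: → [7,18); WM=12
i=11 t=14 v=4: → [7,18); WM=17
i=12 t=17 v=1: → [7,23); WM=17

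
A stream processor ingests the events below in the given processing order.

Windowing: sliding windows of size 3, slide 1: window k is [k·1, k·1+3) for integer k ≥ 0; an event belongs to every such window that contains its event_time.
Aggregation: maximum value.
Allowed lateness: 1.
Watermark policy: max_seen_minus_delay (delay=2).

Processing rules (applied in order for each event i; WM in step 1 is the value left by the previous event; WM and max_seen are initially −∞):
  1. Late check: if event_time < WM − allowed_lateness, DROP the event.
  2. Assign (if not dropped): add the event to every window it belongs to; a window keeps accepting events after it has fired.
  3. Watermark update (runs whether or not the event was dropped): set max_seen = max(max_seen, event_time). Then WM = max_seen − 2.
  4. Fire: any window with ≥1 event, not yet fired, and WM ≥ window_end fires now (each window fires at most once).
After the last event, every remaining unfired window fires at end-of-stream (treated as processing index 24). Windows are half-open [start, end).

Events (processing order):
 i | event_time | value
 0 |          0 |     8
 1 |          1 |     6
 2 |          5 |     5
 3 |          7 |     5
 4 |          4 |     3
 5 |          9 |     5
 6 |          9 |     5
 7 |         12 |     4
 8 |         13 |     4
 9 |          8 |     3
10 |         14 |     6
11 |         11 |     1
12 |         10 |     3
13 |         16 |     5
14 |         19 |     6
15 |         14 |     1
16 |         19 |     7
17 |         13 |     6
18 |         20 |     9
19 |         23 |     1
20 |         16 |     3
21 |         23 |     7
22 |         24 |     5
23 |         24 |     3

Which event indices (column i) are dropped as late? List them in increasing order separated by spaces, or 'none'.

i=0 t=0 v=8: → [0,3); WM=-2
i=1 t=1 v=6: → [1,4),[0,3); WM=-1
i=2 t=5 v=5: → [5,8),[4,7),[3,6); WM=3; [0,3) fires=8
i=3 t=7 v=5: → [7,10),[6,9),[5,8); WM=5; [1,4) fires=6
i=4 t=4 v=3: → [4,7),[3,6),[2,5); WM=5; [2,5) fires=3
i=5 t=9 v=5: → [9,12),[8,11),[7,10); WM=7; [3,6) fires=5 [4,7) fires=5
i=6 t=9 v=5: → [9,12),[8,11),[7,10); WM=7
i=7 t=12 v=4: → [12,15),[11,14),[10,13); WM=10; [5,8) fires=5 [6,9) fires=5 [7,10) fires=5
i=8 t=13 v=4: → [13,16),[12,15),[11,14); WM=11; [8,11) fires=5
i=9 t=8 v=3: DROP (t<11-1); WM=11
i=10 t=14 v=6: → [14,17),[13,16),[12,15); WM=12; [9,12) fires=5
i=11 t=11 v=1: → [11,14),[10,13),[9,12); WM=12
i=12 t=10 v=3: DROP (t<12-1); WM=12
i=13 t=16 v=5: → [16,19),[15,18),[14,17); WM=14; [10,13) fires=4 [11,14) fires=4
i=14 t=19 v=6: → [19,22),[18,21),[17,20); WM=17; [12,15) fires=6 [13,16) fires=6 [14,17) fires=6
i=15 t=14 v=1: DROP (t<17-1); WM=17
i=16 t=19 v=7: → [19,22),[18,21),[17,20); WM=17
i=17 t=13 v=6: DROP (t<17-1); WM=17
i=18 t=20 v=9: → [20,23),[19,22),[18,21); WM=18; [15,18) fires=5
i=19 t=23 v=1: → [23,26),[22,25),[21,24); WM=21; [16,19) fires=5 [17,20) fires=7 [18,21) fires=9
i=20 t=16 v=3: DROP (t<21-1); WM=21
i=21 t=23 v=7: → [23,26),[22,25),[21,24); WM=21
i=22 t=24 v=5: → [24,27),[23,26),[22,25); WM=22; [19,22) fires=9
i=23 t=24 v=3: → [24,27),[23,26),[22,25); WM=22

9 12 15 17 20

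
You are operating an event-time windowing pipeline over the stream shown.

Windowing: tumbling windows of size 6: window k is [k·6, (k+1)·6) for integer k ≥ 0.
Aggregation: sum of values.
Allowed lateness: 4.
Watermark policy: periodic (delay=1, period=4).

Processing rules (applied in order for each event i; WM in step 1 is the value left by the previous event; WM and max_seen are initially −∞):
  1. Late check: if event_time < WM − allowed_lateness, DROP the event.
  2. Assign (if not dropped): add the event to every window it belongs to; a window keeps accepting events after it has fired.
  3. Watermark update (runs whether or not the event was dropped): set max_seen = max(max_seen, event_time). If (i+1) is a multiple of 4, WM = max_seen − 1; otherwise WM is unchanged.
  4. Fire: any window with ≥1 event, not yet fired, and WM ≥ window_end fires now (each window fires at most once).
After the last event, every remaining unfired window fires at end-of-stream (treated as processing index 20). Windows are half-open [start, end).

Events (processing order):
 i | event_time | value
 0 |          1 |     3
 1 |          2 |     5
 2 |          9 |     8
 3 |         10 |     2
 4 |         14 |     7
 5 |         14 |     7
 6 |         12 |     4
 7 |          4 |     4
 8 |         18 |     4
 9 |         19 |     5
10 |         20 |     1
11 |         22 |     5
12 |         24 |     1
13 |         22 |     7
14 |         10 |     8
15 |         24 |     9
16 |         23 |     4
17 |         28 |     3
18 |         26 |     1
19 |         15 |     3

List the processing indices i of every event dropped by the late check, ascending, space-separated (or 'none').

7 14 19

i=0 t=1 v=3: → [0,6); WM=−∞
i=1 t=2 v=5: → [0,6); WM=−∞
i=2 t=9 v=8: → [6,12); WM=−∞
i=3 t=10 v=2: → [6,12); WM=9; [0,6) fires=8
i=4 t=14 v=7: → [12,18); WM=9
i=5 t=14 v=7: → [12,18); WM=9
i=6 t=12 v=4: → [12,18); WM=9
i=7 t=4 v=4: DROP (t<9-4); WM=13; [6,12) fires=10
i=8 t=18 v=4: → [18,24); WM=13
i=9 t=19 v=5: → [18,24); WM=13
i=10 t=20 v=1: → [18,24); WM=13
i=11 t=22 v=5: → [18,24); WM=21; [12,18) fires=18
i=12 t=24 v=1: → [24,30); WM=21
i=13 t=22 v=7: → [18,24); WM=21
i=14 t=10 v=8: DROP (t<21-4); WM=21
i=15 t=24 v=9: → [24,30); WM=23
i=16 t=23 v=4: → [18,24); WM=23
i=17 t=28 v=3: → [24,30); WM=23
i=18 t=26 v=1: → [24,30); WM=23
i=19 t=15 v=3: DROP (t<23-4); WM=27; [18,24) fires=26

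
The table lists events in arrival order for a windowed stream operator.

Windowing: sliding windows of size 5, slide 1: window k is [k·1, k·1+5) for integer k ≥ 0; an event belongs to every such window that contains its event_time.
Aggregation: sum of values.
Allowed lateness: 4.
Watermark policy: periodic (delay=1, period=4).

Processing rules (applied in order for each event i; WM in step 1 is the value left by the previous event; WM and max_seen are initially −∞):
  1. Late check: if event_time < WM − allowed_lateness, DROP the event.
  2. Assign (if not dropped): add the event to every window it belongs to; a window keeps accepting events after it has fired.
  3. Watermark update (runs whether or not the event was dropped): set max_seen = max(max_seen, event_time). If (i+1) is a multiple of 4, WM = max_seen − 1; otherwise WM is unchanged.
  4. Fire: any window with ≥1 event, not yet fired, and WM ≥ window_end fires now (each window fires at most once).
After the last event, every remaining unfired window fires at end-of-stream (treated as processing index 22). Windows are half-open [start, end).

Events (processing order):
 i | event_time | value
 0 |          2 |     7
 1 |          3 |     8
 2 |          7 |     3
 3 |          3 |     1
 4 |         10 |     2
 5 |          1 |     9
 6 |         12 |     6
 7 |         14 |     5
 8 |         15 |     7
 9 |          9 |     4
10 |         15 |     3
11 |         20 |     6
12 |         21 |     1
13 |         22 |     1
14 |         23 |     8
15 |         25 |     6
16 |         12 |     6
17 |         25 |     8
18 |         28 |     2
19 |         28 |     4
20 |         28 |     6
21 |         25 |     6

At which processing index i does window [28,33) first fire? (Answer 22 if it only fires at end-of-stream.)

22

i=0 t=2 v=7: → [2,7),[1,6),[0,5); WM=−∞
i=1 t=3 v=8: → [3,8),[2,7),[1,6),[0,5); WM=−∞
i=2 t=7 v=3: → [7,12),[6,11),[5,10),[4,9),[3,8); WM=−∞
i=3 t=3 v=1: → [3,8),[2,7),[1,6),[0,5); WM=6; [0,5) fires=16 [1,6) fires=16
i=4 t=10 v=2: → [10,15),[9,14),[8,13),[7,12),[6,11); WM=6
i=5 t=1 v=9: DROP (t<6-4); WM=6
i=6 t=12 v=6: → [12,17),[11,16),[10,15),[9,14),[8,13); WM=6
i=7 t=14 v=5: → [14,19),[13,18),[12,17),[11,16),[10,15); WM=13; [2,7) fires=16 [3,8) fires=12 [4,9) fires=3 [5,10) fires=3 [6,11) fires=5 [7,12) fires=5 [8,13) fires=8
i=8 t=15 v=7: → [15,20),[14,19),[13,18),[12,17),[11,16); WM=13
i=9 t=9 v=4: → [9,14),[8,13),[7,12),[6,11),[5,10); WM=13
i=10 t=15 v=3: → [15,20),[14,19),[13,18),[12,17),[11,16); WM=13
i=11 t=20 v=6: → [20,25),[19,24),[18,23),[17,22),[16,21); WM=19; [9,14) fires=12 [10,15) fires=13 [11,16) fires=21 [12,17) fires=21 [13,18) fires=15 [14,19) fires=15
i=12 t=21 v=1: → [21,26),[20,25),[19,24),[18,23),[17,22); WM=19
i=13 t=22 v=1: → [22,27),[21,26),[20,25),[19,24),[18,23); WM=19
i=14 t=23 v=8: → [23,28),[22,27),[21,26),[20,25),[19,24); WM=19
i=15 t=25 v=6: → [25,30),[24,29),[23,28),[22,27),[21,26); WM=24; [15,20) fires=10 [16,21) fires=6 [17,22) fires=7 [18,23) fires=8 [19,24) fires=16
i=16 t=12 v=6: DROP (t<24-4); WM=24
i=17 t=25 v=8: → [25,30),[24,29),[23,28),[22,27),[21,26); WM=24
i=18 t=28 v=2: → [28,33),[27,32),[26,31),[25,30),[24,29); WM=24
i=19 t=28 v=4: → [28,33),[27,32),[26,31),[25,30),[24,29); WM=27; [20,25) fires=16 [21,26) fires=24 [22,27) fires=23
i=20 t=28 v=6: → [28,33),[27,32),[26,31),[25,30),[24,29); WM=27
i=21 t=25 v=6: → [25,30),[24,29),[23,28),[22,27),[21,26); WM=27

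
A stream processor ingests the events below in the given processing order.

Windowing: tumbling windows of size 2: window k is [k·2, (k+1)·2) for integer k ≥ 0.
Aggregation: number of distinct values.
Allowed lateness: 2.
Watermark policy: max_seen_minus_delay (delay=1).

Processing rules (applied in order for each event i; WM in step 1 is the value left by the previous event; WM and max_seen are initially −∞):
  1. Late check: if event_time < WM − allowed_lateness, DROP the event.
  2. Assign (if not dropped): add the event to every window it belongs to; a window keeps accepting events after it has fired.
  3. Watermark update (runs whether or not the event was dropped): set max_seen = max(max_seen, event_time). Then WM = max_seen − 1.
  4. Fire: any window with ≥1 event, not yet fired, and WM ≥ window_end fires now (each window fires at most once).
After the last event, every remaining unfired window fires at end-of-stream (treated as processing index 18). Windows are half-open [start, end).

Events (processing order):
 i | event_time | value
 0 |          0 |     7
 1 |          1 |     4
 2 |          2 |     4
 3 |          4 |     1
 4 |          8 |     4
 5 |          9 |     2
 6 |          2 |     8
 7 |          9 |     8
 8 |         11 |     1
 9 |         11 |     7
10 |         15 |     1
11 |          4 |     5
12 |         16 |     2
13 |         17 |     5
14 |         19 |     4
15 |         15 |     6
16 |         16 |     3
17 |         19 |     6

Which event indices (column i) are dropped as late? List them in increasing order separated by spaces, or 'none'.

6 11 15

i=0 t=0 v=7: → [0,2); WM=-1
i=1 t=1 v=4: → [0,2); WM=0
i=2 t=2 v=4: → [2,4); WM=1
i=3 t=4 v=1: → [4,6); WM=3; [0,2) fires=2
i=4 t=8 v=4: → [8,10); WM=7; [2,4) fires=1 [4,6) fires=1
i=5 t=9 v=2: → [8,10); WM=8
i=6 t=2 v=8: DROP (t<8-2); WM=8
i=7 t=9 v=8: → [8,10); WM=8
i=8 t=11 v=1: → [10,12); WM=10; [8,10) fires=3
i=9 t=11 v=7: → [10,12); WM=10
i=10 t=15 v=1: → [14,16); WM=14; [10,12) fires=2
i=11 t=4 v=5: DROP (t<14-2); WM=14
i=12 t=16 v=2: → [16,18); WM=15
i=13 t=17 v=5: → [16,18); WM=16; [14,16) fires=1
i=14 t=19 v=4: → [18,20); WM=18; [16,18) fires=2
i=15 t=15 v=6: DROP (t<18-2); WM=18
i=16 t=16 v=3: → [16,18); WM=18
i=17 t=19 v=6: → [18,20); WM=18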